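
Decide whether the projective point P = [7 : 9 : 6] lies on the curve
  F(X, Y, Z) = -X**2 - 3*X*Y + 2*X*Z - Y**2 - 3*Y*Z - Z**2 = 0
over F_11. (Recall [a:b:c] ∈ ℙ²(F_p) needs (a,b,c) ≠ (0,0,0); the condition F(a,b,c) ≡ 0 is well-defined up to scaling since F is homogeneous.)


F(7,9,6) ≡ 7 (mod 11); P is NOT on the curve.

Evaluate F(7, 9, 6) term-by-term (mod 11).
  -X**2 ↦ -1·49·1·1 = -49
  -3*X*Y ↦ -3·7·9·1 = -189
  2*X*Z ↦ 2·7·1·6 = 84
  -Y**2 ↦ -1·1·81·1 = -81
  -3*Y*Z ↦ -3·1·9·6 = -162
  -Z**2 ↦ -1·1·1·36 = -36
Sum: F(7, 9, 6) = (-49) + (-189) + (84) + (-81) + (-162) + (-36) = -433.
Reducing mod 11: -433 ≡ 7 (mod 11).
Since F(a, b, c) ≡ 7 ≠ 0 (mod 11), P does NOT lie on the curve.


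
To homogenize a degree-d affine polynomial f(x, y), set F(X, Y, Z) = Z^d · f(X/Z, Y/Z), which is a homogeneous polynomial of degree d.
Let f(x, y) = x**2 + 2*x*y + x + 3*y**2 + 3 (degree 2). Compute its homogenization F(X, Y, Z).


F(X, Y, Z) = X**2 + 2*X*Y + X*Z + 3*Y**2 + 3*Z**2

deg(f) = 2.
Substitute x = X/Z, y = Y/Z into f, then multiply by Z^2.
  monomial 1·x^2·y^0 ↦ 1·X^2·Y^0·Z^0.
  monomial 2·x^1·y^1 ↦ 2·X^1·Y^1·Z^0.
  monomial 1·x^1·y^0 ↦ 1·X^1·Y^0·Z^1.
  monomial 3·x^0·y^2 ↦ 3·X^0·Y^2·Z^0.
  monomial 3·x^0·y^0 ↦ 3·X^0·Y^0·Z^2.
Collecting: F(X, Y, Z) = X**2 + 2*X*Y + X*Z + 3*Y**2 + 3*Z**2.


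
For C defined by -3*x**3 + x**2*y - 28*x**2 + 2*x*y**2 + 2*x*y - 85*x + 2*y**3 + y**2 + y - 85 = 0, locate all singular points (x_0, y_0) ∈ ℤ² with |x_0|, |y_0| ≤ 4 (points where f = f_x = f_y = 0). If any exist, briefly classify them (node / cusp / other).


Singular points: {(-3, 1)}; classification: cusp.

Compute partial derivatives:
  f_x = -9*x**2 + 2*x*y - 56*x + 2*y**2 + 2*y - 85.
  f_y = x**2 + 4*x*y + 2*x + 6*y**2 + 2*y + 1.
Scan x_0 ∈ {−4, ..., 4}. For each x_0, f_y(x_0, y) is a polynomial in y; find its integer roots y ∈ {−4, ..., 4}, then test f_x and f at those candidates.
  x = -4: f_y(-4, y) = 6*y**2 - 14*y + 9; no integer root y with |y| ≤ 4.
  x = -3: f_y(-3, y) = 6*y**2 - 10*y + 4; vanishes at y ∈ {1}. (-3, 1): f_x = 0, f = 0 — SINGULAR.
  x = -2: f_y(-2, y) = 6*y**2 - 6*y + 1; no integer root y with |y| ≤ 4.
  x = -1: f_y(-1, y) = 6*y**2 - 2*y; vanishes at y ∈ {0}. (-1, 0): f_x = -38 ≠ 0.
  x = 0: f_y(0, y) = 6*y**2 + 2*y + 1; no integer root y with |y| ≤ 4.
  x = 1: f_y(1, y) = 6*y**2 + 6*y + 4; no integer root y with |y| ≤ 4.
  x = 2: f_y(2, y) = 6*y**2 + 10*y + 9; no integer root y with |y| ≤ 4.
  x = 3: f_y(3, y) = 6*y**2 + 14*y + 16; no integer root y with |y| ≤ 4.
  x = 4: f_y(4, y) = 6*y**2 + 18*y + 25; no integer root y with |y| ≤ 4.
Only singular point on the grid: (-3, 1).
Classify: substitute x = -3 + u, y = 1 + v and expand: f = -3*u**3 + u**2*v + 2*u*v**2 + 2*v**3 + v**2.
No constant or linear terms (consistent with a singular point). Quadratic part: v**2. Cubic part: -3*u**3 + u**2*v + 2*u*v**2 + 2*v**3.
The quadratic part v**2 is a perfect square, so there is a single (double) tangent line v = 0, i.e. y = 1. Restricting the cubic part to that line (v = 0) leaves -3*u**3 ≠ 0, so f is not divisible by v and the branch is v² ≈ 3*u**3 to lowest order — this is a cusp.
Classification: cusp.


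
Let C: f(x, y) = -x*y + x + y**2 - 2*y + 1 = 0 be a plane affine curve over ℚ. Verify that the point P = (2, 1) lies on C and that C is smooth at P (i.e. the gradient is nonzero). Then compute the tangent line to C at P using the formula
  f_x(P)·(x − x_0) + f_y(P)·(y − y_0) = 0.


Tangent line at P: 2 - 2*y = 0.

Step 1: f(2, 1) = 0, so P lies on C.
Step 2: partial derivatives
  f_x(x, y) = 1 - y, f_y(x, y) = -x + 2*y - 2.
  f_x(P) = 0, f_y(P) = -2 (gradient nonzero, so P is smooth).
Step 3: tangent line at P: 0·(x − 2) + -2·(y − 1) = 0.
Expanding: 2 - 2*y = 0.


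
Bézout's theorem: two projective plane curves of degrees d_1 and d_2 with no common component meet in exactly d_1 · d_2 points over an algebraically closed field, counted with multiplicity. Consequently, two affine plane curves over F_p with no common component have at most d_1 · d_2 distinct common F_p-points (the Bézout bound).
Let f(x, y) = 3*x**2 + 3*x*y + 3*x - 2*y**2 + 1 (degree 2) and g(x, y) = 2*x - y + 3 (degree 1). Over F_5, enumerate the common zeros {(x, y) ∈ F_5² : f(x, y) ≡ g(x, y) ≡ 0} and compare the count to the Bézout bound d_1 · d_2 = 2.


Common zeros: ∅; count = 0; Bézout bound = 2.

deg(f) = 2, deg(g) = 1, so Bézout bound = 2.
Scan x ∈ F_5. For each x, list the y ∈ F_5 with f(x, y) ≡ 0 and those with g(x, y) ≡ 0 (mod 5); the common zeros in that column are the intersection.
  x = 0: f ≡ 0 at y ∈ ∅; g ≡ 0 at y ∈ {3}; common: ∅.
  x = 1: f ≡ 0 at y ∈ {2}; g ≡ 0 at y ∈ {0}; common: ∅.
  x = 2: f ≡ 0 at y ∈ ∅; g ≡ 0 at y ∈ {2}; common: ∅.
  x = 3: f ≡ 0 at y ∈ ∅; g ≡ 0 at y ∈ {4}; common: ∅.
  x = 4: f ≡ 0 at y ∈ ∅; g ≡ 0 at y ∈ {1}; common: ∅.
Collecting: common zeros = ∅, so the count is 0.
Comparison with the Bézout bound: 0 ≤ 2 = deg(f)·deg(g), as expected for curves with no common component (the affine F_5-count falls short of the bound because intersections may lie at infinity, over extension fields, or carry multiplicity).


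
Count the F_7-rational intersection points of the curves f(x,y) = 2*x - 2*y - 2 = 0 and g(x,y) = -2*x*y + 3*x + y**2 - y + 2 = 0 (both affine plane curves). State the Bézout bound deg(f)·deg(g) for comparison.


Common zeros: ∅; count = 0; Bézout bound = 2.

deg(f) = 1, deg(g) = 2, so Bézout bound = 2.
Scan x ∈ F_7. For each x, list the y ∈ F_7 with f(x, y) ≡ 0 and those with g(x, y) ≡ 0 (mod 7); the common zeros in that column are the intersection.
  x = 0: f ≡ 0 at y ∈ {6}; g ≡ 0 at y ∈ {4}; common: ∅.
  x = 1: f ≡ 0 at y ∈ {0}; g ≡ 0 at y ∈ ∅; common: ∅.
  x = 2: f ≡ 0 at y ∈ {1}; g ≡ 0 at y ∈ {6}; common: ∅.
  x = 3: f ≡ 0 at y ∈ {2}; g ≡ 0 at y ∈ ∅; common: ∅.
  x = 4: f ≡ 0 at y ∈ {3}; g ≡ 0 at y ∈ {0, 2}; common: ∅.
  x = 5: f ≡ 0 at y ∈ {4}; g ≡ 0 at y ∈ {1, 3}; common: ∅.
  x = 6: f ≡ 0 at y ∈ {5}; g ≡ 0 at y ∈ ∅; common: ∅.
Collecting: common zeros = ∅, so the count is 0.
Comparison with the Bézout bound: 0 ≤ 2 = deg(f)·deg(g), as expected for curves with no common component (the affine F_7-count falls short of the bound because intersections may lie at infinity, over extension fields, or carry multiplicity).


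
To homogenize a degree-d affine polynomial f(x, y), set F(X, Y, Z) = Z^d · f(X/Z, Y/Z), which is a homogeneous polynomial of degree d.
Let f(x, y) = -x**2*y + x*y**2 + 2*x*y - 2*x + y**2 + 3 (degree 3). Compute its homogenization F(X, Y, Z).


F(X, Y, Z) = -X**2*Y + X*Y**2 + 2*X*Y*Z - 2*X*Z**2 + Y**2*Z + 3*Z**3

deg(f) = 3.
Substitute x = X/Z, y = Y/Z into f, then multiply by Z^3.
  monomial -1·x^2·y^1 ↦ -1·X^2·Y^1·Z^0.
  monomial 1·x^1·y^2 ↦ 1·X^1·Y^2·Z^0.
  monomial 2·x^1·y^1 ↦ 2·X^1·Y^1·Z^1.
  monomial -2·x^1·y^0 ↦ -2·X^1·Y^0·Z^2.
  monomial 1·x^0·y^2 ↦ 1·X^0·Y^2·Z^1.
  monomial 3·x^0·y^0 ↦ 3·X^0·Y^0·Z^3.
Collecting: F(X, Y, Z) = -X**2*Y + X*Y**2 + 2*X*Y*Z - 2*X*Z**2 + Y**2*Z + 3*Z**3.


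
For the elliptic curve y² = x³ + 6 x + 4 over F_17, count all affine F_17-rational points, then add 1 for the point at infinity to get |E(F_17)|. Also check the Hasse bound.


Affine points = {(0, 2), (0, 15), (3, 7), (3, 10), (6, 1), (6, 16), (7, 7), (7, 10), (12, 6), (12, 11), (13, 1), (13, 16), (15, 1), (15, 16)}; affine count = 14; |E(F_17)| = 15.

Discriminant check: Δ ∝ 4a³ + 27b² = 4·6³ + 27·4² = 4·216 + 27·16 ≡ 4 (mod 17). Nonzero ⇒ E is nonsingular.
For each x ∈ F_17, compute rhs = x³ + 6·x + 4 mod 17, then count y ∈ F_17 with y² ≡ rhs.
  x = 0: rhs = 4, matching y values: 2, 15 (2 points).
  x = 1: rhs = 11, matching y values: none (0 points).
  x = 2: rhs = 7, matching y values: none (0 points).
  x = 3: rhs = 15, matching y values: 7, 10 (2 points).
  x = 4: rhs = 7, matching y values: none (0 points).
  x = 5: rhs = 6, matching y values: none (0 points).
  x = 6: rhs = 1, matching y values: 1, 16 (2 points).
  x = 7: rhs = 15, matching y values: 7, 10 (2 points).
  x = 8: rhs = 3, matching y values: none (0 points).
  x = 9: rhs = 5, matching y values: none (0 points).
  x = 10: rhs = 10, matching y values: none (0 points).
  x = 11: rhs = 7, matching y values: none (0 points).
  x = 12: rhs = 2, matching y values: 6, 11 (2 points).
  x = 13: rhs = 1, matching y values: 1, 16 (2 points).
  x = 14: rhs = 10, matching y values: none (0 points).
  x = 15: rhs = 1, matching y values: 1, 16 (2 points).
  x = 16: rhs = 14, matching y values: none (0 points).
Total affine count: 14.
Full point count |E(F_17)| = 14 + 1 = 15.
Hasse bound: |15 − (17+1)| = |-3| = 3 ≤ 2√17 ≈ 8.2462 ✓.


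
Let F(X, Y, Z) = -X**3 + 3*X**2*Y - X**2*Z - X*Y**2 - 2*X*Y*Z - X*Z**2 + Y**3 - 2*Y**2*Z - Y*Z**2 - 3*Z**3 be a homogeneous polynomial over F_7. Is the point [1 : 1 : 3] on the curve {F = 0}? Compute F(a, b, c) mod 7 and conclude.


F(1,1,3) ≡ 0 (mod 7); P is on the curve.

Evaluate F(1, 1, 3) term-by-term (mod 7).
  -X**3 ↦ -1·1·1·1 = -1
  3*X**2*Y ↦ 3·1·1·1 = 3
  -X**2*Z ↦ -1·1·1·3 = -3
  -X*Y**2 ↦ -1·1·1·1 = -1
  -2*X*Y*Z ↦ -2·1·1·3 = -6
  -X*Z**2 ↦ -1·1·1·9 = -9
  Y**3 ↦ 1·1·1·1 = 1
  -2*Y**2*Z ↦ -2·1·1·3 = -6
  -Y*Z**2 ↦ -1·1·1·9 = -9
  -3*Z**3 ↦ -3·1·1·27 = -81
Sum: F(1, 1, 3) = (-1) + (3) + (-3) + (-1) + (-6) + (-9) + (1) + (-6) + (-9) + (-81) = -112.
Reducing mod 7: -112 ≡ 0 (mod 7).
Since F(a, b, c) ≡ 0 (mod 7), P lies on the curve.


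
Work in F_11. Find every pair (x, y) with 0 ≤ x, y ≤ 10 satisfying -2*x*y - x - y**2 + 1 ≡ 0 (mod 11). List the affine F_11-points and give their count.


Affine F_11-points: {(0, 1), (0, 10), (1, 0), (1, 9), (2, 3), (2, 4), (6, 2), (6, 8), (10, 6), (10, 7)}; count = 10.

For each of the 121 pairs (x, y) ∈ F_11², evaluate f(x, y) mod 11. Record the zeros.
  x = 0: [0↦1, 1↦0, 2↦8, 3↦3, 4↦7, 5↦9, 6↦9, 7↦7, 8↦3, 9↦8, 10↦0]  zeros at y ∈ {1, 10}
  x = 1: [0↦0, 1↦8, 2↦3, 3↦7, 4↦9, 5↦9, 6↦7, 7↦3, 8↦8, 9↦0, 10↦1]  zeros at y ∈ {0, 9}
  x = 2: [0↦10, 1↦5, 2↦9, 3↦0, 4↦0, 5↦9, 6↦5, 7↦10, 8↦2, 9↦3, 10↦2]  zeros at y ∈ {3, 4}
  x = 3: [0↦9, 1↦2, 2↦4, 3↦4, 4↦2, 5↦9, 6↦3, 7↦6, 8↦7, 9↦6, 10↦3]  zeros at y ∈ ∅
  x = 4: [0↦8, 1↦10, 2↦10, 3↦8, 4↦4, 5↦9, 6↦1, 7↦2, 8↦1, 9↦9, 10↦4]  zeros at y ∈ ∅
  x = 5: [0↦7, 1↦7, 2↦5, 3↦1, 4↦6, 5↦9, 6↦10, 7↦9, 8↦6, 9↦1, 10↦5]  zeros at y ∈ ∅
  x = 6: [0↦6, 1↦4, 2↦0, 3↦5, 4↦8, 5↦9, 6↦8, 7↦5, 8↦0, 9↦4, 10↦6]  zeros at y ∈ {2, 8}
  x = 7: [0↦5, 1↦1, 2↦6, 3↦9, 4↦10, 5↦9, 6↦6, 7↦1, 8↦5, 9↦7, 10↦7]  zeros at y ∈ ∅
  x = 8: [0↦4, 1↦9, 2↦1, 3↦2, 4↦1, 5↦9, 6↦4, 7↦8, 8↦10, 9↦10, 10↦8]  zeros at y ∈ ∅
  x = 9: [0↦3, 1↦6, 2↦7, 3↦6, 4↦3, 5↦9, 6↦2, 7↦4, 8↦4, 9↦2, 10↦9]  zeros at y ∈ ∅
  x = 10: [0↦2, 1↦3, 2↦2, 3↦10, 4↦5, 5↦9, 6↦0, 7↦0, 8↦9, 9↦5, 10↦10]  zeros at y ∈ {6, 7}
Collecting zeros: affine points = {(0, 1), (0, 10), (1, 0), (1, 9), (2, 3), (2, 4), (6, 2), (6, 8), (10, 6), (10, 7)}.
Total count |C(F_11)_aff| = 10.


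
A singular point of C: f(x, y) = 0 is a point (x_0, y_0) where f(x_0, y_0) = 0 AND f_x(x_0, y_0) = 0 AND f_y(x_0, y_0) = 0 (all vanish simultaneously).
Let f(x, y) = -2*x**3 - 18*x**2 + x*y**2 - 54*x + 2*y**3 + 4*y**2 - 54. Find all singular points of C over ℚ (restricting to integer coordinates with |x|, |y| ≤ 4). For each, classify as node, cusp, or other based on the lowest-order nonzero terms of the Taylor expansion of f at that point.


Singular points: {(-3, 0)}; classification: cusp.

Compute partial derivatives:
  f_x = -6*x**2 - 36*x + y**2 - 54.
  f_y = 2*x*y + 6*y**2 + 8*y.
Scan x_0 ∈ {−4, ..., 4}. For each x_0, f_y(x_0, y) is a polynomial in y; find its integer roots y ∈ {−4, ..., 4}, then test f_x and f at those candidates.
  x = -4: f_y(-4, y) = 6*y**2; vanishes at y ∈ {0}. (-4, 0): f_x = -6 ≠ 0.
  x = -3: f_y(-3, y) = 6*y**2 + 2*y; vanishes at y ∈ {0}. (-3, 0): f_x = 0, f = 0 — SINGULAR.
  x = -2: f_y(-2, y) = 6*y**2 + 4*y; vanishes at y ∈ {0}. (-2, 0): f_x = -6 ≠ 0.
  x = -1: f_y(-1, y) = 6*y**2 + 6*y; vanishes at y ∈ {-1, 0}. (-1, -1): f_x = -23 ≠ 0; (-1, 0): f_x = -24 ≠ 0.
  x = 0: f_y(0, y) = 6*y**2 + 8*y; vanishes at y ∈ {0}. (0, 0): f_x = -54 ≠ 0.
  x = 1: f_y(1, y) = 6*y**2 + 10*y; vanishes at y ∈ {0}. (1, 0): f_x = -96 ≠ 0.
  x = 2: f_y(2, y) = 6*y**2 + 12*y; vanishes at y ∈ {-2, 0}. (2, -2): f_x = -146 ≠ 0; (2, 0): f_x = -150 ≠ 0.
  x = 3: f_y(3, y) = 6*y**2 + 14*y; vanishes at y ∈ {0}. (3, 0): f_x = -216 ≠ 0.
  x = 4: f_y(4, y) = 6*y**2 + 16*y; vanishes at y ∈ {0}. (4, 0): f_x = -294 ≠ 0.
Only singular point on the grid: (-3, 0).
Classify: substitute x = -3 + u, y = 0 + v and expand: f = -2*u**3 + u*v**2 + 2*v**3 + v**2.
No constant or linear terms (consistent with a singular point). Quadratic part: v**2. Cubic part: -2*u**3 + u*v**2 + 2*v**3.
The quadratic part v**2 is a perfect square, so there is a single (double) tangent line v = 0, i.e. y = 0. Restricting the cubic part to that line (v = 0) leaves -2*u**3 ≠ 0, so f is not divisible by v and the branch is v² ≈ 2*u**3 to lowest order — this is a cusp.
Classification: cusp.


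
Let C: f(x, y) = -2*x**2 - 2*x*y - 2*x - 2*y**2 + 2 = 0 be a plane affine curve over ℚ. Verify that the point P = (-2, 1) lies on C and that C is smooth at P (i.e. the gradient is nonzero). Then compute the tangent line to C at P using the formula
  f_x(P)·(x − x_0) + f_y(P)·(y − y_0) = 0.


Tangent line at P: 4*x + 8 = 0.

Step 1: f(-2, 1) = 0, so P lies on C.
Step 2: partial derivatives
  f_x(x, y) = -4*x - 2*y - 2, f_y(x, y) = -2*x - 4*y.
  f_x(P) = 4, f_y(P) = 0 (gradient nonzero, so P is smooth).
Step 3: tangent line at P: 4·(x − -2) + 0·(y − 1) = 0.
Expanding: 4*x + 8 = 0.


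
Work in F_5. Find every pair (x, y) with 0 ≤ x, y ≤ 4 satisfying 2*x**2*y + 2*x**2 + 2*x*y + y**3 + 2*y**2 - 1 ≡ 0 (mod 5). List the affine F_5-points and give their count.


Affine F_5-points: {(0, 2), (0, 4), (1, 2)}; count = 3.

For each of the 25 pairs (x, y) ∈ F_5², evaluate f(x, y) mod 5. Record the zeros.
  x = 0: [0↦4, 1↦2, 2↦0, 3↦4, 4↦0]  zeros at y ∈ {2, 4}
  x = 1: [0↦1, 1↦3, 2↦0, 3↦3, 4↦3]  zeros at y ∈ {2}
  x = 2: [0↦2, 1↦2, 2↦2, 3↦3, 4↦1]  zeros at y ∈ ∅
  x = 3: [0↦2, 1↦4, 2↦1, 3↦4, 4↦4]  zeros at y ∈ ∅
  x = 4: [0↦1, 1↦4, 2↦2, 3↦1, 4↦2]  zeros at y ∈ ∅
Collecting zeros: affine points = {(0, 2), (0, 4), (1, 2)}.
Total count |C(F_5)_aff| = 3.


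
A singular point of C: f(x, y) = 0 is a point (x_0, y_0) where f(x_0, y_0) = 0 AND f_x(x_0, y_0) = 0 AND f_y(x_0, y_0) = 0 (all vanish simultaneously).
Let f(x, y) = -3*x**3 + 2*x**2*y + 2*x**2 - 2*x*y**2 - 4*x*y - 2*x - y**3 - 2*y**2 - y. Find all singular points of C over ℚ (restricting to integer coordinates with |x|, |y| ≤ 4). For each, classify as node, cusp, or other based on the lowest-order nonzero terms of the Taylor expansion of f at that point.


Singular points: {(0, -1)}; classification: cusp.

Compute partial derivatives:
  f_x = -9*x**2 + 4*x*y + 4*x - 2*y**2 - 4*y - 2.
  f_y = 2*x**2 - 4*x*y - 4*x - 3*y**2 - 4*y - 1.
Scan x_0 ∈ {−4, ..., 4}. For each x_0, f_y(x_0, y) is a polynomial in y; find its integer roots y ∈ {−4, ..., 4}, then test f_x and f at those candidates.
  x = -4: f_y(-4, y) = -3*y**2 + 12*y + 47; no integer root y with |y| ≤ 4.
  x = -3: f_y(-3, y) = -3*y**2 + 8*y + 29; no integer root y with |y| ≤ 4.
  x = -2: f_y(-2, y) = -3*y**2 + 4*y + 15; vanishes at y ∈ {3}. (-2, 3): f_x = -100 ≠ 0.
  x = -1: f_y(-1, y) = 5 - 3*y**2; no integer root y with |y| ≤ 4.
  x = 0: f_y(0, y) = -3*y**2 - 4*y - 1; vanishes at y ∈ {-1}. (0, -1): f_x = 0, f = 0 — SINGULAR.
  x = 1: f_y(1, y) = -3*y**2 - 8*y - 3; no integer root y with |y| ≤ 4.
  x = 2: f_y(2, y) = -3*y**2 - 12*y - 1; no integer root y with |y| ≤ 4.
  x = 3: f_y(3, y) = -3*y**2 - 16*y + 5; no integer root y with |y| ≤ 4.
  x = 4: f_y(4, y) = -3*y**2 - 20*y + 15; no integer root y with |y| ≤ 4.
Only singular point on the grid: (0, -1).
Classify: substitute x = 0 + u, y = -1 + v and expand: f = -3*u**3 + 2*u**2*v - 2*u*v**2 - v**3 + v**2.
No constant or linear terms (consistent with a singular point). Quadratic part: v**2. Cubic part: -3*u**3 + 2*u**2*v - 2*u*v**2 - v**3.
The quadratic part v**2 is a perfect square, so there is a single (double) tangent line v = 0, i.e. y = -1. Restricting the cubic part to that line (v = 0) leaves -3*u**3 ≠ 0, so f is not divisible by v and the branch is v² ≈ 3*u**3 to lowest order — this is a cusp.
Classification: cusp.


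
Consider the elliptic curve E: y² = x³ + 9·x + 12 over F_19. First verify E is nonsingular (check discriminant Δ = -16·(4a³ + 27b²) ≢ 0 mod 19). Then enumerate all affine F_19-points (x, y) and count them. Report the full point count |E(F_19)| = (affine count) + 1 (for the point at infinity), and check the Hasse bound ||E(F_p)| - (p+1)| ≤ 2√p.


Affine points = {(2, 0), (3, 3), (3, 16), (4, 6), (4, 13), (5, 7), (5, 12), (6, 4), (6, 15), (7, 0), (8, 8), (8, 11), (9, 9), (9, 10), (10, 0), (11, 6), (11, 13), (12, 9), (12, 10), (15, 8), (15, 11), (17, 9), (17, 10)}; affine count = 23; |E(F_19)| = 24.

Discriminant check: Δ ∝ 4a³ + 27b² = 4·9³ + 27·12² = 4·729 + 27·144 ≡ 2 (mod 19). Nonzero ⇒ E is nonsingular.
For each x ∈ F_19, compute rhs = x³ + 9·x + 12 mod 19, then count y ∈ F_19 with y² ≡ rhs.
  x = 0: rhs = 12, matching y values: none (0 points).
  x = 1: rhs = 3, matching y values: none (0 points).
  x = 2: rhs = 0, matching y values: 0 (1 points).
  x = 3: rhs = 9, matching y values: 3, 16 (2 points).
  x = 4: rhs = 17, matching y values: 6, 13 (2 points).
  x = 5: rhs = 11, matching y values: 7, 12 (2 points).
  x = 6: rhs = 16, matching y values: 4, 15 (2 points).
  x = 7: rhs = 0, matching y values: 0 (1 points).
  x = 8: rhs = 7, matching y values: 8, 11 (2 points).
  x = 9: rhs = 5, matching y values: 9, 10 (2 points).
  x = 10: rhs = 0, matching y values: 0 (1 points).
  x = 11: rhs = 17, matching y values: 6, 13 (2 points).
  x = 12: rhs = 5, matching y values: 9, 10 (2 points).
  x = 13: rhs = 8, matching y values: none (0 points).
  x = 14: rhs = 13, matching y values: none (0 points).
  x = 15: rhs = 7, matching y values: 8, 11 (2 points).
  x = 16: rhs = 15, matching y values: none (0 points).
  x = 17: rhs = 5, matching y values: 9, 10 (2 points).
  x = 18: rhs = 2, matching y values: none (0 points).
Total affine count: 23.
Full point count |E(F_19)| = 23 + 1 = 24.
Hasse bound: |24 − (19+1)| = |4| = 4 ≤ 2√19 ≈ 8.7178 ✓.


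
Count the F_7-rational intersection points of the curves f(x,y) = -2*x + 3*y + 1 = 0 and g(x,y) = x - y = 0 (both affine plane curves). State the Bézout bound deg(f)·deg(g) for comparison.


Common zeros: {(6, 6)}; count = 1; Bézout bound = 1.

deg(f) = 1, deg(g) = 1, so Bézout bound = 1.
Scan x ∈ F_7. For each x, list the y ∈ F_7 with f(x, y) ≡ 0 and those with g(x, y) ≡ 0 (mod 7); the common zeros in that column are the intersection.
  x = 0: f ≡ 0 at y ∈ {2}; g ≡ 0 at y ∈ {0}; common: ∅.
  x = 1: f ≡ 0 at y ∈ {5}; g ≡ 0 at y ∈ {1}; common: ∅.
  x = 2: f ≡ 0 at y ∈ {1}; g ≡ 0 at y ∈ {2}; common: ∅.
  x = 3: f ≡ 0 at y ∈ {4}; g ≡ 0 at y ∈ {3}; common: ∅.
  x = 4: f ≡ 0 at y ∈ {0}; g ≡ 0 at y ∈ {4}; common: ∅.
  x = 5: f ≡ 0 at y ∈ {3}; g ≡ 0 at y ∈ {5}; common: ∅.
  x = 6: f ≡ 0 at y ∈ {6}; g ≡ 0 at y ∈ {6}; common: {6}.
Collecting: common zeros = {(6, 6)}, so the count is 1.
Comparison with the Bézout bound: 1 ≤ 1 = deg(f)·deg(g), as expected for curves with no common component (the bound is attained).


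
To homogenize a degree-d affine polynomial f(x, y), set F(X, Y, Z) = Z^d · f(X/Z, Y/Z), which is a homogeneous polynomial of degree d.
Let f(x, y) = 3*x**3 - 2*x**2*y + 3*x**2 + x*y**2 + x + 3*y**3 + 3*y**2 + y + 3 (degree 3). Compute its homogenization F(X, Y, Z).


F(X, Y, Z) = 3*X**3 - 2*X**2*Y + 3*X**2*Z + X*Y**2 + X*Z**2 + 3*Y**3 + 3*Y**2*Z + Y*Z**2 + 3*Z**3

deg(f) = 3.
Substitute x = X/Z, y = Y/Z into f, then multiply by Z^3.
  monomial 3·x^3·y^0 ↦ 3·X^3·Y^0·Z^0.
  monomial -2·x^2·y^1 ↦ -2·X^2·Y^1·Z^0.
  monomial 3·x^2·y^0 ↦ 3·X^2·Y^0·Z^1.
  monomial 1·x^1·y^2 ↦ 1·X^1·Y^2·Z^0.
  monomial 1·x^1·y^0 ↦ 1·X^1·Y^0·Z^2.
  monomial 3·x^0·y^3 ↦ 3·X^0·Y^3·Z^0.
  monomial 3·x^0·y^2 ↦ 3·X^0·Y^2·Z^1.
  monomial 1·x^0·y^1 ↦ 1·X^0·Y^1·Z^2.
  monomial 3·x^0·y^0 ↦ 3·X^0·Y^0·Z^3.
Collecting: F(X, Y, Z) = 3*X**3 - 2*X**2*Y + 3*X**2*Z + X*Y**2 + X*Z**2 + 3*Y**3 + 3*Y**2*Z + Y*Z**2 + 3*Z**3.


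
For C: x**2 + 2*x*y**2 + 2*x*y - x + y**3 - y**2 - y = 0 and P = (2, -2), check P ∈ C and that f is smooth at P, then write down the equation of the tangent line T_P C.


Tangent line at P: 7*x + 3*y - 8 = 0.

Step 1: f(2, -2) = 0, so P lies on C.
Step 2: partial derivatives
  f_x(x, y) = 2*x + 2*y**2 + 2*y - 1, f_y(x, y) = 4*x*y + 2*x + 3*y**2 - 2*y - 1.
  f_x(P) = 7, f_y(P) = 3 (gradient nonzero, so P is smooth).
Step 3: tangent line at P: 7·(x − 2) + 3·(y − -2) = 0.
Expanding: 7*x + 3*y - 8 = 0.


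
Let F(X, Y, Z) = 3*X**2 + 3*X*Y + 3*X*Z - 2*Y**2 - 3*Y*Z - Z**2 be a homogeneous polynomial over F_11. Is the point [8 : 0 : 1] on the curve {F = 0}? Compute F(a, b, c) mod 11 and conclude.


F(8,0,1) ≡ 6 (mod 11); P is NOT on the curve.

Evaluate F(8, 0, 1) term-by-term (mod 11).
  3*X**2 ↦ 3·64·1·1 = 192
  3*X*Y ↦ 3·8·0·1 = 0
  3*X*Z ↦ 3·8·1·1 = 24
  -2*Y**2 ↦ -2·1·0·1 = 0
  -3*Y*Z ↦ -3·1·0·1 = 0
  -Z**2 ↦ -1·1·1·1 = -1
Sum: F(8, 0, 1) = (192) + (0) + (24) + (0) + (0) + (-1) = 215.
Reducing mod 11: 215 ≡ 6 (mod 11).
Since F(a, b, c) ≡ 6 ≠ 0 (mod 11), P does NOT lie on the curve.


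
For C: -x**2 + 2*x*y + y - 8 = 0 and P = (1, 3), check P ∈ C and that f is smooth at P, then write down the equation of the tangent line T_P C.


Tangent line at P: 4*x + 3*y - 13 = 0.

Step 1: f(1, 3) = 0, so P lies on C.
Step 2: partial derivatives
  f_x(x, y) = -2*x + 2*y, f_y(x, y) = 2*x + 1.
  f_x(P) = 4, f_y(P) = 3 (gradient nonzero, so P is smooth).
Step 3: tangent line at P: 4·(x − 1) + 3·(y − 3) = 0.
Expanding: 4*x + 3*y - 13 = 0.


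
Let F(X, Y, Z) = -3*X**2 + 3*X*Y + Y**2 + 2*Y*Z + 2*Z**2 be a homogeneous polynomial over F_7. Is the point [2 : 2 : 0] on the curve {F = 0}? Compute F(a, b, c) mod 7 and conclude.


F(2,2,0) ≡ 4 (mod 7); P is NOT on the curve.

Evaluate F(2, 2, 0) term-by-term (mod 7).
  -3*X**2 ↦ -3·4·1·1 = -12
  3*X*Y ↦ 3·2·2·1 = 12
  Y**2 ↦ 1·1·4·1 = 4
  2*Y*Z ↦ 2·1·2·0 = 0
  2*Z**2 ↦ 2·1·1·0 = 0
Sum: F(2, 2, 0) = (-12) + (12) + (4) + (0) + (0) = 4.
Reducing mod 7: 4 ≡ 4 (mod 7).
Since F(a, b, c) ≡ 4 ≠ 0 (mod 7), P does NOT lie on the curve.


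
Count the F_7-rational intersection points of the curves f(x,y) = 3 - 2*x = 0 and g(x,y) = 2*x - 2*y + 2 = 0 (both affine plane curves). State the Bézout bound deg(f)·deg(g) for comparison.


Common zeros: {(5, 6)}; count = 1; Bézout bound = 1.

deg(f) = 1, deg(g) = 1, so Bézout bound = 1.
Scan x ∈ F_7. For each x, list the y ∈ F_7 with f(x, y) ≡ 0 and those with g(x, y) ≡ 0 (mod 7); the common zeros in that column are the intersection.
  x = 0: f ≡ 0 at y ∈ ∅; g ≡ 0 at y ∈ {1}; common: ∅.
  x = 1: f ≡ 0 at y ∈ ∅; g ≡ 0 at y ∈ {2}; common: ∅.
  x = 2: f ≡ 0 at y ∈ ∅; g ≡ 0 at y ∈ {3}; common: ∅.
  x = 3: f ≡ 0 at y ∈ ∅; g ≡ 0 at y ∈ {4}; common: ∅.
  x = 4: f ≡ 0 at y ∈ ∅; g ≡ 0 at y ∈ {5}; common: ∅.
  x = 5: f ≡ 0 at y ∈ {0, 1, 2, 3, 4, 5, 6}; g ≡ 0 at y ∈ {6}; common: {6}.
  x = 6: f ≡ 0 at y ∈ ∅; g ≡ 0 at y ∈ {0}; common: ∅.
Collecting: common zeros = {(5, 6)}, so the count is 1.
Comparison with the Bézout bound: 1 ≤ 1 = deg(f)·deg(g), as expected for curves with no common component (the bound is attained).


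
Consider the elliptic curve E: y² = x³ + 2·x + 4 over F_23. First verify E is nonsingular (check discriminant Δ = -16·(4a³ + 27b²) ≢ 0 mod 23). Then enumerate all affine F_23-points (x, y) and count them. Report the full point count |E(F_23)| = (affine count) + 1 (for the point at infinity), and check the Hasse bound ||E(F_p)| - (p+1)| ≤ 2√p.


Affine points = {(0, 2), (0, 21), (2, 4), (2, 19), (5, 1), (5, 22), (6, 5), (6, 18), (7, 4), (7, 19), (8, 7), (8, 16), (10, 9), (10, 14), (11, 0), (12, 10), (12, 13), (14, 4), (14, 19), (17, 11), (17, 12), (19, 1), (19, 22), (22, 1), (22, 22)}; affine count = 25; |E(F_23)| = 26.

Discriminant check: Δ ∝ 4a³ + 27b² = 4·2³ + 27·4² = 4·8 + 27·16 ≡ 4 (mod 23). Nonzero ⇒ E is nonsingular.
For each x ∈ F_23, compute rhs = x³ + 2·x + 4 mod 23, then count y ∈ F_23 with y² ≡ rhs.
  x = 0: rhs = 4, matching y values: 2, 21 (2 points).
  x = 1: rhs = 7, matching y values: none (0 points).
  x = 2: rhs = 16, matching y values: 4, 19 (2 points).
  x = 3: rhs = 14, matching y values: none (0 points).
  x = 4: rhs = 7, matching y values: none (0 points).
  x = 5: rhs = 1, matching y values: 1, 22 (2 points).
  x = 6: rhs = 2, matching y values: 5, 18 (2 points).
  x = 7: rhs = 16, matching y values: 4, 19 (2 points).
  x = 8: rhs = 3, matching y values: 7, 16 (2 points).
  x = 9: rhs = 15, matching y values: none (0 points).
  x = 10: rhs = 12, matching y values: 9, 14 (2 points).
  x = 11: rhs = 0, matching y values: 0 (1 points).
  x = 12: rhs = 8, matching y values: 10, 13 (2 points).
  x = 13: rhs = 19, matching y values: none (0 points).
  x = 14: rhs = 16, matching y values: 4, 19 (2 points).
  x = 15: rhs = 5, matching y values: none (0 points).
  x = 16: rhs = 15, matching y values: none (0 points).
  x = 17: rhs = 6, matching y values: 11, 12 (2 points).
  x = 18: rhs = 7, matching y values: none (0 points).
  x = 19: rhs = 1, matching y values: 1, 22 (2 points).
  x = 20: rhs = 17, matching y values: none (0 points).
  x = 21: rhs = 15, matching y values: none (0 points).
  x = 22: rhs = 1, matching y values: 1, 22 (2 points).
Total affine count: 25.
Full point count |E(F_23)| = 25 + 1 = 26.
Hasse bound: |26 − (23+1)| = |2| = 2 ≤ 2√23 ≈ 9.5917 ✓.


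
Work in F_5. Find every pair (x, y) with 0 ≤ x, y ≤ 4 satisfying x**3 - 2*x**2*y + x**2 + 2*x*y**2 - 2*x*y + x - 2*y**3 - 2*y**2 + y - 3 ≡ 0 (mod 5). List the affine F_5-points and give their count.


Affine F_5-points: {(0, 2), (1, 0), (1, 1), (1, 4), (2, 1), (3, 1), (3, 2), (3, 4)}; count = 8.

For each of the 25 pairs (x, y) ∈ F_5², evaluate f(x, y) mod 5. Record the zeros.
  x = 0: [0↦2, 1↦4, 2↦0, 3↦3, 4↦1]  zeros at y ∈ {2}
  x = 1: [0↦0, 1↦0, 2↦3, 3↦2, 4↦0]  zeros at y ∈ {0, 1, 4}
  x = 2: [0↦1, 1↦0, 2↦1, 3↦2, 4↦1]  zeros at y ∈ {1}
  x = 3: [0↦1, 1↦0, 2↦0, 3↦4, 4↦0]  zeros at y ∈ {1, 2, 4}
  x = 4: [0↦1, 1↦1, 2↦1, 3↦4, 4↦3]  zeros at y ∈ ∅
Collecting zeros: affine points = {(0, 2), (1, 0), (1, 1), (1, 4), (2, 1), (3, 1), (3, 2), (3, 4)}.
Total count |C(F_5)_aff| = 8.


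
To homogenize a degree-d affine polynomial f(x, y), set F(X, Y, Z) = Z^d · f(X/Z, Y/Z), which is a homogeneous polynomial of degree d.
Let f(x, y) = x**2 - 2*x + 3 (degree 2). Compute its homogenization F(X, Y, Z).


F(X, Y, Z) = X**2 - 2*X*Z + 3*Z**2

deg(f) = 2.
Substitute x = X/Z, y = Y/Z into f, then multiply by Z^2.
  monomial 1·x^2·y^0 ↦ 1·X^2·Y^0·Z^0.
  monomial -2·x^1·y^0 ↦ -2·X^1·Y^0·Z^1.
  monomial 3·x^0·y^0 ↦ 3·X^0·Y^0·Z^2.
Collecting: F(X, Y, Z) = X**2 - 2*X*Z + 3*Z**2.


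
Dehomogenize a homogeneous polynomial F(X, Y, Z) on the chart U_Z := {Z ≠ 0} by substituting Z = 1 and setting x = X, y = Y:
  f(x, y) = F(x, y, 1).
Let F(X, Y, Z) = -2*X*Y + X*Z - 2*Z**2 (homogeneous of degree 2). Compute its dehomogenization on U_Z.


f(x, y) = -2*x*y + x - 2

On U_Z we set Z = 1. Each monomial c·X^i·Y^j·Z^k in F becomes c·x^i·y^j·1^k = c·x^i·y^j.
Substituting Z = 1: F(X, Y, 1) = -2*x*y + x - 2.
Note: deg(f) ≤ deg(F) = 2; strict inequality happens when F is divisible by Z (lost terms).


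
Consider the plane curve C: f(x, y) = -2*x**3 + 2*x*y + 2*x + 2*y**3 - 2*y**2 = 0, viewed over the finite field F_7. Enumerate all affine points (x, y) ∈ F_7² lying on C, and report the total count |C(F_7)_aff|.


Affine F_7-points: {(0, 0), (0, 1), (1, 0), (1, 3), (1, 5), (3, 1), (3, 2), (3, 5), (4, 1), (6, 0)}; count = 10.

For each of the 49 pairs (x, y) ∈ F_7², evaluate f(x, y) mod 7. Record the zeros.
  x = 0: [0↦0, 1↦0, 2↦1, 3↦1, 4↦5, 5↦4, 6↦3]  zeros at y ∈ {0, 1}
  x = 1: [0↦0, 1↦2, 2↦5, 3↦0, 4↦6, 5↦0, 6↦1]  zeros at y ∈ {0, 3, 5}
  x = 2: [0↦2, 1↦6, 2↦4, 3↦1, 4↦2, 5↦5, 6↦1]  zeros at y ∈ ∅
  x = 3: [0↦1, 1↦0, 2↦0, 3↦6, 4↦2, 5↦0, 6↦5]  zeros at y ∈ {1, 2, 5}
  x = 4: [0↦6, 1↦0, 2↦2, 3↦3, 4↦1, 5↦1, 6↦1]  zeros at y ∈ {1}
  x = 5: [0↦5, 1↦1, 2↦5, 3↦1, 4↦1, 5↦3, 6↦5]  zeros at y ∈ ∅
  x = 6: [0↦0, 1↦5, 2↦4, 3↦2, 4↦4, 5↦1, 6↦5]  zeros at y ∈ {0}
Collecting zeros: affine points = {(0, 0), (0, 1), (1, 0), (1, 3), (1, 5), (3, 1), (3, 2), (3, 5), (4, 1), (6, 0)}.
Total count |C(F_7)_aff| = 10.


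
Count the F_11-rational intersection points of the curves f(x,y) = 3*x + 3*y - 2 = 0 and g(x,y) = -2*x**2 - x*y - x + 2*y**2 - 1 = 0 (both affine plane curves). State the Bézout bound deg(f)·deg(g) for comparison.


Common zeros: ∅; count = 0; Bézout bound = 2.

deg(f) = 1, deg(g) = 2, so Bézout bound = 2.
Scan x ∈ F_11. For each x, list the y ∈ F_11 with f(x, y) ≡ 0 and those with g(x, y) ≡ 0 (mod 11); the common zeros in that column are the intersection.
  x = 0: f ≡ 0 at y ∈ {8}; g ≡ 0 at y ∈ ∅; common: ∅.
  x = 1: f ≡ 0 at y ∈ {7}; g ≡ 0 at y ∈ {3}; common: ∅.
  x = 2: f ≡ 0 at y ∈ {6}; g ≡ 0 at y ∈ {0, 1}; common: ∅.
  x = 3: f ≡ 0 at y ∈ {5}; g ≡ 0 at y ∈ {0, 7}; common: ∅.
  x = 4: f ≡ 0 at y ∈ {4}; g ≡ 0 at y ∈ {6, 7}; common: ∅.
  x = 5: f ≡ 0 at y ∈ {3}; g ≡ 0 at y ∈ {4}; common: ∅.
  x = 6: f ≡ 0 at y ∈ {2}; g ≡ 0 at y ∈ ∅; common: ∅.
  x = 7: f ≡ 0 at y ∈ {1}; g ≡ 0 at y ∈ ∅; common: ∅.
  x = 8: f ≡ 0 at y ∈ {0}; g ≡ 0 at y ∈ {1, 3}; common: ∅.
  x = 9: f ≡ 0 at y ∈ {10}; g ≡ 0 at y ∈ {4, 6}; common: ∅.
  x = 10: f ≡ 0 at y ∈ {9}; g ≡ 0 at y ∈ ∅; common: ∅.
Collecting: common zeros = ∅, so the count is 0.
Comparison with the Bézout bound: 0 ≤ 2 = deg(f)·deg(g), as expected for curves with no common component (the affine F_11-count falls short of the bound because intersections may lie at infinity, over extension fields, or carry multiplicity).


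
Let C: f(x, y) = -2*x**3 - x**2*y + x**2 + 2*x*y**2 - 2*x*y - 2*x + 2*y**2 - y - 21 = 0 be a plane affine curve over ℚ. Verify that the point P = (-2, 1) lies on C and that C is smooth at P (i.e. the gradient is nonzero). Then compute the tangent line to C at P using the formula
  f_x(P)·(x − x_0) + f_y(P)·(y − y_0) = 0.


Tangent line at P: -26*x - 5*y - 47 = 0.

Step 1: f(-2, 1) = 0, so P lies on C.
Step 2: partial derivatives
  f_x(x, y) = -6*x**2 - 2*x*y + 2*x + 2*y**2 - 2*y - 2, f_y(x, y) = -x**2 + 4*x*y - 2*x + 4*y - 1.
  f_x(P) = -26, f_y(P) = -5 (gradient nonzero, so P is smooth).
Step 3: tangent line at P: -26·(x − -2) + -5·(y − 1) = 0.
Expanding: -26*x - 5*y - 47 = 0.


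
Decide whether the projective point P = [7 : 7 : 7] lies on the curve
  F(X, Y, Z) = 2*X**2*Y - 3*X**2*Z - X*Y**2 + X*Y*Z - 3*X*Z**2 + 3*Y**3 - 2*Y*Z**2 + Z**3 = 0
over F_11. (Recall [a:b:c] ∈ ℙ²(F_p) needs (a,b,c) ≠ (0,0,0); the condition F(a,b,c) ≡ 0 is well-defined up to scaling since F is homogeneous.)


F(7,7,7) ≡ 7 (mod 11); P is NOT on the curve.

Evaluate F(7, 7, 7) term-by-term (mod 11).
  2*X**2*Y ↦ 2·49·7·1 = 686
  -3*X**2*Z ↦ -3·49·1·7 = -1029
  -X*Y**2 ↦ -1·7·49·1 = -343
  X*Y*Z ↦ 1·7·7·7 = 343
  -3*X*Z**2 ↦ -3·7·1·49 = -1029
  3*Y**3 ↦ 3·1·343·1 = 1029
  -2*Y*Z**2 ↦ -2·1·7·49 = -686
  Z**3 ↦ 1·1·1·343 = 343
Sum: F(7, 7, 7) = (686) + (-1029) + (-343) + (343) + (-1029) + (1029) + (-686) + (343) = -686.
Reducing mod 11: -686 ≡ 7 (mod 11).
Since F(a, b, c) ≡ 7 ≠ 0 (mod 11), P does NOT lie on the curve.


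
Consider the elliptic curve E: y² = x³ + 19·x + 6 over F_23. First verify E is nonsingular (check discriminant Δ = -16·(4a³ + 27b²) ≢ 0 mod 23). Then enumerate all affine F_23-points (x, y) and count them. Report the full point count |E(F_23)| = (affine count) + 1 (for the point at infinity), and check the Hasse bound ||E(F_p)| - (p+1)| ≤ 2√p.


Affine points = {(0, 11), (0, 12), (1, 7), (1, 16), (2, 11), (2, 12), (4, 10), (4, 13), (8, 7), (8, 16), (9, 3), (9, 20), (10, 0), (13, 9), (13, 14), (14, 7), (14, 16), (15, 3), (15, 20), (16, 6), (16, 17), (18, 4), (18, 19), (19, 2), (19, 21), (21, 11), (21, 12), (22, 3), (22, 20)}; affine count = 29; |E(F_23)| = 30.

Discriminant check: Δ ∝ 4a³ + 27b² = 4·19³ + 27·6² = 4·6859 + 27·36 ≡ 3 (mod 23). Nonzero ⇒ E is nonsingular.
For each x ∈ F_23, compute rhs = x³ + 19·x + 6 mod 23, then count y ∈ F_23 with y² ≡ rhs.
  x = 0: rhs = 6, matching y values: 11, 12 (2 points).
  x = 1: rhs = 3, matching y values: 7, 16 (2 points).
  x = 2: rhs = 6, matching y values: 11, 12 (2 points).
  x = 3: rhs = 21, matching y values: none (0 points).
  x = 4: rhs = 8, matching y values: 10, 13 (2 points).
  x = 5: rhs = 19, matching y values: none (0 points).
  x = 6: rhs = 14, matching y values: none (0 points).
  x = 7: rhs = 22, matching y values: none (0 points).
  x = 8: rhs = 3, matching y values: 7, 16 (2 points).
  x = 9: rhs = 9, matching y values: 3, 20 (2 points).
  x = 10: rhs = 0, matching y values: 0 (1 points).
  x = 11: rhs = 5, matching y values: none (0 points).
  x = 12: rhs = 7, matching y values: none (0 points).
  x = 13: rhs = 12, matching y values: 9, 14 (2 points).
  x = 14: rhs = 3, matching y values: 7, 16 (2 points).
  x = 15: rhs = 9, matching y values: 3, 20 (2 points).
  x = 16: rhs = 13, matching y values: 6, 17 (2 points).
  x = 17: rhs = 21, matching y values: none (0 points).
  x = 18: rhs = 16, matching y values: 4, 19 (2 points).
  x = 19: rhs = 4, matching y values: 2, 21 (2 points).
  x = 20: rhs = 14, matching y values: none (0 points).
  x = 21: rhs = 6, matching y values: 11, 12 (2 points).
  x = 22: rhs = 9, matching y values: 3, 20 (2 points).
Total affine count: 29.
Full point count |E(F_23)| = 29 + 1 = 30.
Hasse bound: |30 − (23+1)| = |6| = 6 ≤ 2√23 ≈ 9.5917 ✓.


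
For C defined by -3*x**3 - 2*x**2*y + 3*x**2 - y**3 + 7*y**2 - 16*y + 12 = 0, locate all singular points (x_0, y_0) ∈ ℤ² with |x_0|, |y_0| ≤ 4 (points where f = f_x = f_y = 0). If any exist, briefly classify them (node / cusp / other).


Singular points: {(0, 2)}; classification: node.

Compute partial derivatives:
  f_x = -9*x**2 - 4*x*y + 6*x.
  f_y = -2*x**2 - 3*y**2 + 14*y - 16.
Scan x_0 ∈ {−4, ..., 4}. For each x_0, f_y(x_0, y) is a polynomial in y; find its integer roots y ∈ {−4, ..., 4}, then test f_x and f at those candidates.
  x = -4: f_y(-4, y) = -3*y**2 + 14*y - 48; no integer root y with |y| ≤ 4.
  x = -3: f_y(-3, y) = -3*y**2 + 14*y - 34; no integer root y with |y| ≤ 4.
  x = -2: f_y(-2, y) = -3*y**2 + 14*y - 24; no integer root y with |y| ≤ 4.
  x = -1: f_y(-1, y) = -3*y**2 + 14*y - 18; no integer root y with |y| ≤ 4.
  x = 0: f_y(0, y) = -3*y**2 + 14*y - 16; vanishes at y ∈ {2}. (0, 2): f_x = 0, f = 0 — SINGULAR.
  x = 1: f_y(1, y) = -3*y**2 + 14*y - 18; no integer root y with |y| ≤ 4.
  x = 2: f_y(2, y) = -3*y**2 + 14*y - 24; no integer root y with |y| ≤ 4.
  x = 3: f_y(3, y) = -3*y**2 + 14*y - 34; no integer root y with |y| ≤ 4.
  x = 4: f_y(4, y) = -3*y**2 + 14*y - 48; no integer root y with |y| ≤ 4.
Only singular point on the grid: (0, 2).
Classify: substitute x = 0 + u, y = 2 + v and expand: f = -3*u**3 - 2*u**2*v - u**2 - v**3 + v**2.
No constant or linear terms (consistent with a singular point). Quadratic part: -u**2 + v**2. Cubic part: -3*u**3 - 2*u**2*v - v**3.
The quadratic part v**2 - u**2 = (v − u)(v + u) splits into two distinct linear factors, so there are two distinct tangent lines y − 2 = ±(x − 0) — this is a node (ordinary double point).
Classification: node.


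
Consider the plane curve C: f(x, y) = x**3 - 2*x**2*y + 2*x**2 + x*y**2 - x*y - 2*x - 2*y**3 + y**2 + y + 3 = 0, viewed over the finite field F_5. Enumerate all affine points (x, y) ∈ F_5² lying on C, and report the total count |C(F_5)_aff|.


Affine F_5-points: {(0, 4), (1, 4), (2, 0), (4, 2)}; count = 4.

For each of the 25 pairs (x, y) ∈ F_5², evaluate f(x, y) mod 5. Record the zeros.
  x = 0: [0↦3, 1↦3, 2↦3, 3↦1, 4↦0]  zeros at y ∈ {4}
  x = 1: [0↦4, 1↦2, 2↦2, 3↦2, 4↦0]  zeros at y ∈ {4}
  x = 2: [0↦0, 1↦2, 2↦3, 3↦1, 4↦4]  zeros at y ∈ {0}
  x = 3: [0↦2, 1↦4, 2↦2, 3↦4, 4↦3]  zeros at y ∈ ∅
  x = 4: [0↦1, 1↦4, 2↦0, 3↦2, 4↦3]  zeros at y ∈ {2}
Collecting zeros: affine points = {(0, 4), (1, 4), (2, 0), (4, 2)}.
Total count |C(F_5)_aff| = 4.


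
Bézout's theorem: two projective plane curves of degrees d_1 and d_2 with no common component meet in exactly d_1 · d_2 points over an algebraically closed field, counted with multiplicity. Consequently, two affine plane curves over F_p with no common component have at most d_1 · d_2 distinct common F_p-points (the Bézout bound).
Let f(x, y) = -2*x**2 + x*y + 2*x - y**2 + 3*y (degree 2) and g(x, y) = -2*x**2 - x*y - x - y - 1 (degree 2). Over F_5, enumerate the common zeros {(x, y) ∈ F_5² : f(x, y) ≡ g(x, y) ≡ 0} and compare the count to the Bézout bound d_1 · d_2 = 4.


Common zeros: ∅; count = 0; Bézout bound = 4.

deg(f) = 2, deg(g) = 2, so Bézout bound = 4.
Scan x ∈ F_5. For each x, list the y ∈ F_5 with f(x, y) ≡ 0 and those with g(x, y) ≡ 0 (mod 5); the common zeros in that column are the intersection.
  x = 0: f ≡ 0 at y ∈ {0, 3}; g ≡ 0 at y ∈ {4}; common: ∅.
  x = 1: f ≡ 0 at y ∈ {0, 4}; g ≡ 0 at y ∈ {3}; common: ∅.
  x = 2: f ≡ 0 at y ∈ {1, 4}; g ≡ 0 at y ∈ {3}; common: ∅.
  x = 3: f ≡ 0 at y ∈ ∅; g ≡ 0 at y ∈ {2}; common: ∅.
  x = 4: f ≡ 0 at y ∈ ∅; g ≡ 0 at y ∈ ∅; common: ∅.
Collecting: common zeros = ∅, so the count is 0.
Comparison with the Bézout bound: 0 ≤ 4 = deg(f)·deg(g), as expected for curves with no common component (the affine F_5-count falls short of the bound because intersections may lie at infinity, over extension fields, or carry multiplicity).


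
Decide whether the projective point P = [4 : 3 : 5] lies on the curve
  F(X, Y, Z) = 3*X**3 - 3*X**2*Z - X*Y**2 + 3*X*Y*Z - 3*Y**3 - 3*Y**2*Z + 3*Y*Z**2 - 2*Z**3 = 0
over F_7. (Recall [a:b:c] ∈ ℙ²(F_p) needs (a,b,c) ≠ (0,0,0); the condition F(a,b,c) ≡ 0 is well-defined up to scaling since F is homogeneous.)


F(4,3,5) ≡ 2 (mod 7); P is NOT on the curve.

Evaluate F(4, 3, 5) term-by-term (mod 7).
  3*X**3 ↦ 3·64·1·1 = 192
  -3*X**2*Z ↦ -3·16·1·5 = -240
  -X*Y**2 ↦ -1·4·9·1 = -36
  3*X*Y*Z ↦ 3·4·3·5 = 180
  -3*Y**3 ↦ -3·1·27·1 = -81
  -3*Y**2*Z ↦ -3·1·9·5 = -135
  3*Y*Z**2 ↦ 3·1·3·25 = 225
  -2*Z**3 ↦ -2·1·1·125 = -250
Sum: F(4, 3, 5) = (192) + (-240) + (-36) + (180) + (-81) + (-135) + (225) + (-250) = -145.
Reducing mod 7: -145 ≡ 2 (mod 7).
Since F(a, b, c) ≡ 2 ≠ 0 (mod 7), P does NOT lie on the curve.


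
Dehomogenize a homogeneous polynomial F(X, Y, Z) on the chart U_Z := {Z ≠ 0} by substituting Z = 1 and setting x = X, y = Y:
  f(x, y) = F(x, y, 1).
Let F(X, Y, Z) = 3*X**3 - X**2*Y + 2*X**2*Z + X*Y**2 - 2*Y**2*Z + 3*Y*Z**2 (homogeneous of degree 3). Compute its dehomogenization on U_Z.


f(x, y) = 3*x**3 - x**2*y + 2*x**2 + x*y**2 - 2*y**2 + 3*y

On U_Z we set Z = 1. Each monomial c·X^i·Y^j·Z^k in F becomes c·x^i·y^j·1^k = c·x^i·y^j.
Substituting Z = 1: F(X, Y, 1) = 3*x**3 - x**2*y + 2*x**2 + x*y**2 - 2*y**2 + 3*y.
Note: deg(f) ≤ deg(F) = 3; strict inequality happens when F is divisible by Z (lost terms).
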